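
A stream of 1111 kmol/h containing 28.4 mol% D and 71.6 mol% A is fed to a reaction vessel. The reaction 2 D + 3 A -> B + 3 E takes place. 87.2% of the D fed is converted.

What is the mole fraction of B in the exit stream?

0.141

D reacted = 0.872 × 315.5 = 275.1 kmol/h; ν_D = −2, so ξ = 275.1/2 = 137.6 kmol/h.
Outlet amounts (n = n₀ + ν ξ):
  D: 315.5 − 2(137.6) = 40.39
  A: 795.5 − 3(137.6) = 382.8
  B: 0 + 1(137.6) = 137.6
  E: 0 + 3(137.6) = 412.7
Total out = 973.4 kmol/h; y_B = 137.6 / 973.4 = 0.1413.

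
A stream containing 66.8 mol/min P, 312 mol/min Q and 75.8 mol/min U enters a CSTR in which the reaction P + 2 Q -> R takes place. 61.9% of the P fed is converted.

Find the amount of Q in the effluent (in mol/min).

229 mol/min

P reacted = 0.619 × 66.8 = 41.35 mol/min; ν_P = −1, so ξ = 41.35/1 = 41.35 mol/min.
Outlet amounts (n = n₀ + ν ξ):
  P: 66.8 − 1(41.35) = 25.45
  Q: 312 − 2(41.35) = 229.3
  R: 0 + 1(41.35) = 41.35
  U: 75.8 (inert)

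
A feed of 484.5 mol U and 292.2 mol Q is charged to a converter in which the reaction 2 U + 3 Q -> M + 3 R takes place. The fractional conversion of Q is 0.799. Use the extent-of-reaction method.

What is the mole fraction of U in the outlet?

0.471

Q reacted = 0.799 × 292.2 = 233.5 mol; ν_Q = −3, so ξ = 233.5/3 = 77.82 mol.
Outlet amounts (n = n₀ + ν ξ):
  U: 484.5 − 2(77.82) = 328.9
  Q: 292.2 − 3(77.82) = 58.73
  M: 0 + 1(77.82) = 77.82
  R: 0 + 3(77.82) = 233.5
Total out = 698.9 mol; y_U = 328.9 / 698.9 = 0.4705.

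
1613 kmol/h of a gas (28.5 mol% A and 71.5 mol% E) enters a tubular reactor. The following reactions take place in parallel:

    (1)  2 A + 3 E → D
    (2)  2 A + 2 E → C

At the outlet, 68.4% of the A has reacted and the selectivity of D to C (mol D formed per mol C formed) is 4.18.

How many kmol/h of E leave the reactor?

Conversion of A: A consumed = 0.684 × 459.7 = 314.4 kmol/h = 2ξ₁ + 2ξ₂.
Selectivity: 1ξ₁ / (1ξ₂) = 4.18 → ξ₁ = 4.18 ξ₂.
Substitute: (2·4.18 + 2) ξ₂ = 314.4 → ξ₂ = 30.35 kmol/h, ξ₁ = 126.9 kmol/h.
Outlet amounts (n = n₀ + Σ ν·ξ):
  A: 459.7 − 2(126.9) − 2(30.35) = 145.3
  E: 1153 − 3(126.9) − 2(30.35) = 712
  D: 0 + 1(126.9) = 126.9
  C: 0 + 1(30.35) = 30.35

712 kmol/h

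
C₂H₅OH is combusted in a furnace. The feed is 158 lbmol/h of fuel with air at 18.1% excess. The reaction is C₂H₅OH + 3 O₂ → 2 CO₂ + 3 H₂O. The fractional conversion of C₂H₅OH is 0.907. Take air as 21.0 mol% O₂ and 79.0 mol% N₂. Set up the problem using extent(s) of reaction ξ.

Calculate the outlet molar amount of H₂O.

430 lbmol/h

Stoichiometric O₂ = 3 × 158 = 474 lbmol/h; O₂ fed = 474 × 1.181 = 559.8 lbmol/h.
N₂ fed = 559.8 × 79/21 = 2106 lbmol/h.
Fuel reacted = 0.907 × 158 → ξ = 143.3 lbmol/h.
Outlet (n = n₀ + ν ξ):
  C₂H₅OH: 158 − 1(143.3) = 14.69
  O₂: 559.8 − 3(143.3) = 129.9
  N₂: 2106 (inert)
  CO₂: 0 + 2(143.3) = 286.6
  H₂O: 0 + 3(143.3) = 429.9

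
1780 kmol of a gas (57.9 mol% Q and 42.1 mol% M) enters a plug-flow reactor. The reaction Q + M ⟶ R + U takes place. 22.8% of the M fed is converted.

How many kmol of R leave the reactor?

M reacted = 0.228 × 749.4 = 170.9 kmol; ν_M = −1, so ξ = 170.9/1 = 170.9 kmol.
Outlet amounts (n = n₀ + ν ξ):
  Q: 1031 − 1(170.9) = 859.8
  M: 749.4 − 1(170.9) = 578.5
  R: 0 + 1(170.9) = 170.9
  U: 0 + 1(170.9) = 170.9

171 kmol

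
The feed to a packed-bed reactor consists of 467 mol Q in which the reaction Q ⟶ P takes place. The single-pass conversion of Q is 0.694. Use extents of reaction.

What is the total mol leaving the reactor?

Q reacted = 0.694 × 467 = 324.1 mol; ν_Q = −1, so ξ = 324.1/1 = 324.1 mol.
Outlet amounts (n = n₀ + ν ξ):
  Q: 467 − 1(324.1) = 142.9
  P: 0 + 1(324.1) = 324.1
Total out = 142.9 + 324.1 = 467 mol.

467 mol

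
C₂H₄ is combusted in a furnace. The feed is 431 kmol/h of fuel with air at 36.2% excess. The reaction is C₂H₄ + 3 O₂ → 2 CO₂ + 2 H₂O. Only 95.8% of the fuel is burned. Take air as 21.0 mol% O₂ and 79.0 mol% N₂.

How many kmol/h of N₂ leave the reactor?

Stoichiometric O₂ = 3 × 431 = 1293 kmol/h; O₂ fed = 1293 × 1.362 = 1761 kmol/h.
N₂ fed = 1761 × 79/21 = 6625 kmol/h.
Fuel reacted = 0.958 × 431 → ξ = 412.9 kmol/h.
Outlet (n = n₀ + ν ξ):
  C₂H₄: 431 − 1(412.9) = 18.1
  O₂: 1761 − 3(412.9) = 522.4
  N₂: 6625 (inert)
  CO₂: 0 + 2(412.9) = 825.8
  H₂O: 0 + 2(412.9) = 825.8

6620 kmol/h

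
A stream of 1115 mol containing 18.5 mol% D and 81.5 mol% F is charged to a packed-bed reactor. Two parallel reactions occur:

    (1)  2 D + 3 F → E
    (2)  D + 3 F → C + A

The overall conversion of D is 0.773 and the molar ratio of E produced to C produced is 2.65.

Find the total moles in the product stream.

796 mol

Conversion of D: D consumed = 0.773 × 206.3 = 159.5 mol = 2ξ₁ + 1ξ₂.
Selectivity: 1ξ₁ / (1ξ₂) = 2.65 → ξ₁ = 2.65 ξ₂.
Substitute: (2·2.65 + 1) ξ₂ = 159.5 → ξ₂ = 25.31 mol, ξ₁ = 67.07 mol.
Outlet amounts (n = n₀ + Σ ν·ξ):
  D: 206.3 − 2(67.07) − 1(25.31) = 46.82
  F: 908.7 − 3(67.07) − 3(25.31) = 631.6
  E: 0 + 1(67.07) = 67.07
  C: 0 + 1(25.31) = 25.31
  A: 0 + 1(25.31) = 25.31
Total out = 46.82 + 631.6 + 67.07 + 25.31 + 25.31 = 796.1 mol.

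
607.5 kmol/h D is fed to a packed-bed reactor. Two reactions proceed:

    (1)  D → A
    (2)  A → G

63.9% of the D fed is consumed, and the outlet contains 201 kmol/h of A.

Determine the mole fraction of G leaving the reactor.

Conversion of D: D consumed = 1ξ₁ = 0.639 × 607.5 → ξ₁ = 388.2 kmol/h.
A balance: n_A = 0 + 1ξ₁ − 1ξ₂ = 201 → ξ₂ = (1·388.2 − 201)/1 = 187.2 kmol/h.
Outlet amounts (n = n₀ + Σ ν·ξ):
  D: 607.5 − 1(388.2) = 219.3
  A: 0 + 1(388.2) − 1(187.2) = 201
  G: 0 + 1(187.2) = 187.2
Total out = 607.5 kmol/h; y_G = 187.2 / 607.5 = 0.3081.

0.308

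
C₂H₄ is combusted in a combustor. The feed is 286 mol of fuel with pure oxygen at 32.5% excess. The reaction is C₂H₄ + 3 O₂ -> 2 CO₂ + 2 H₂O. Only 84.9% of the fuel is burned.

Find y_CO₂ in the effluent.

Stoichiometric O₂ = 3 × 286 = 858 mol; O₂ fed = 858 × 1.325 = 1137 mol.
Fuel reacted = 0.849 × 286 → ξ = 242.8 mol.
Outlet (n = n₀ + ν ξ):
  C₂H₄: 286 − 1(242.8) = 43.19
  O₂: 1137 − 3(242.8) = 408.4
  CO₂: 0 + 2(242.8) = 485.6
  H₂O: 0 + 2(242.8) = 485.6
Total out = 1423 mol; y_CO₂ = 485.6 / 1423 = 0.3413.

0.341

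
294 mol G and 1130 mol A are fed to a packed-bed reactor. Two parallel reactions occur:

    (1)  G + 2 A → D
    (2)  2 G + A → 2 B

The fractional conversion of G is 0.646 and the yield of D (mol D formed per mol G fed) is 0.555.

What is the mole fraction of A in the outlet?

0.729

Yield of D: 1ξ₁ / 294 = 0.555 → ξ₁ = 163.2 mol.
Conversion of G: 1ξ₁ + 2ξ₂ = 0.646 × 294 = 189.9 → ξ₂ = 13.38 mol.
Outlet amounts (n = n₀ + Σ ν·ξ):
  G: 294 − 1(163.2) − 2(13.38) = 104.1
  A: 1130 − 2(163.2) − 1(13.38) = 790.3
  D: 0 + 1(163.2) = 163.2
  B: 0 + 2(13.38) = 26.75
Total out = 1084 mol; y_A = 790.3 / 1084 = 0.7289.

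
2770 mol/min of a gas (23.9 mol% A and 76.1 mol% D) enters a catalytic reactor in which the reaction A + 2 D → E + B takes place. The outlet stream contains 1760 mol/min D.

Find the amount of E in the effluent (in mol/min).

For D: n = n₀ − 2ξ → 1760 = 2108 − 2ξ, giving ξ = 174 mol/min.
Outlet amounts (n = n₀ + ν ξ):
  A: 662 − 1(174) = 488
  D: 2108 − 2(174) = 1760
  E: 0 + 1(174) = 174
  B: 0 + 1(174) = 174

174 mol/min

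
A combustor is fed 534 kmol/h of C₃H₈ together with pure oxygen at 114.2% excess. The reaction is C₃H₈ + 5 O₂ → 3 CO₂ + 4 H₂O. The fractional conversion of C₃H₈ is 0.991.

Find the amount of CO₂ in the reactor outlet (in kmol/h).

1590 kmol/h

Stoichiometric O₂ = 5 × 534 = 2670 kmol/h; O₂ fed = 2670 × 2.142 = 5719 kmol/h.
Fuel reacted = 0.991 × 534 → ξ = 529.2 kmol/h.
Outlet (n = n₀ + ν ξ):
  C₃H₈: 534 − 1(529.2) = 4.806
  O₂: 5719 − 5(529.2) = 3073
  CO₂: 0 + 3(529.2) = 1588
  H₂O: 0 + 4(529.2) = 2117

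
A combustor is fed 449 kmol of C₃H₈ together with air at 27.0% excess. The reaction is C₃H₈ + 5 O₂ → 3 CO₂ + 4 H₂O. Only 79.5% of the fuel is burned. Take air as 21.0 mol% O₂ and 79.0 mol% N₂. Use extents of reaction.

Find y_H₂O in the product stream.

0.0993

Stoichiometric O₂ = 5 × 449 = 2245 kmol; O₂ fed = 2245 × 1.270 = 2851 kmol.
N₂ fed = 2851 × 79/21 = 10730 kmol.
Fuel reacted = 0.795 × 449 → ξ = 357 kmol.
Outlet (n = n₀ + ν ξ):
  C₃H₈: 449 − 1(357) = 92.04
  O₂: 2851 − 5(357) = 1066
  N₂: 10730 (inert)
  CO₂: 0 + 3(357) = 1071
  H₂O: 0 + 4(357) = 1428
Total out = 14380 kmol; y_H₂O = 1428 / 14380 = 0.09927.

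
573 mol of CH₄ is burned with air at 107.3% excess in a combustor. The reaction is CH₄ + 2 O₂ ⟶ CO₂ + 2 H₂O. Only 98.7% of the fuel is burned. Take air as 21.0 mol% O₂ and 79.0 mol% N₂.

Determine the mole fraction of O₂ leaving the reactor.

Stoichiometric O₂ = 2 × 573 = 1146 mol; O₂ fed = 1146 × 2.073 = 2376 mol.
N₂ fed = 2376 × 79/21 = 8937 mol.
Fuel reacted = 0.987 × 573 → ξ = 565.6 mol.
Outlet (n = n₀ + ν ξ):
  CH₄: 573 − 1(565.6) = 7.449
  O₂: 2376 − 2(565.6) = 1245
  N₂: 8937 (inert)
  CO₂: 0 + 1(565.6) = 565.6
  H₂O: 0 + 2(565.6) = 1131
Total out = 11890 mol; y_O₂ = 1245 / 11890 = 0.1047.

0.105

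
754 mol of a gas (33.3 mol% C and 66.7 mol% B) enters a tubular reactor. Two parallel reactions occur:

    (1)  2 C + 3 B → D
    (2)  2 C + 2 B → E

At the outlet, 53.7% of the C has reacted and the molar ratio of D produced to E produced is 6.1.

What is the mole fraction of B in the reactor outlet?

Conversion of C: C consumed = 0.537 × 251.1 = 134.8 mol = 2ξ₁ + 2ξ₂.
Selectivity: 1ξ₁ / (1ξ₂) = 6.1 → ξ₁ = 6.1 ξ₂.
Substitute: (2·6.1 + 2) ξ₂ = 134.8 → ξ₂ = 9.495 mol, ξ₁ = 57.92 mol.
Outlet amounts (n = n₀ + Σ ν·ξ):
  C: 251.1 − 2(57.92) − 2(9.495) = 116.3
  B: 502.9 − 3(57.92) − 2(9.495) = 310.2
  D: 0 + 1(57.92) = 57.92
  E: 0 + 1(9.495) = 9.495
Total out = 493.8 mol; y_B = 310.2 / 493.8 = 0.6281.

0.628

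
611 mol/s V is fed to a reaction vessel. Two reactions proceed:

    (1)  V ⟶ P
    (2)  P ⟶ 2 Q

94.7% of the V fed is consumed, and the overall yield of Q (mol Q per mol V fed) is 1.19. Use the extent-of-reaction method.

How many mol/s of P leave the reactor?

215 mol/s

Conversion of V: V consumed = 1ξ₁ = 0.947 × 611 → ξ₁ = 578.6 mol/s.
Yield of Q: 2ξ₂ / 611 = 1.19 → ξ₂ = 363.5 mol/s.
Outlet amounts (n = n₀ + Σ ν·ξ):
  V: 611 − 1(578.6) = 32.38
  P: 0 + 1(578.6) − 1(363.5) = 215.1
  Q: 0 + 2(363.5) = 727.1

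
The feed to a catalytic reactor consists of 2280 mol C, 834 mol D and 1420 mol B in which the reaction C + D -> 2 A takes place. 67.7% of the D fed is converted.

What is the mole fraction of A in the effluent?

0.249

D reacted = 0.677 × 834 = 564.6 mol; ν_D = −1, so ξ = 564.6/1 = 564.6 mol.
Outlet amounts (n = n₀ + ν ξ):
  C: 2280 − 1(564.6) = 1715
  D: 834 − 1(564.6) = 269.4
  A: 0 + 2(564.6) = 1129
  B: 1420 (inert)
Total out = 4534 mol; y_A = 1129 / 4534 = 0.2491.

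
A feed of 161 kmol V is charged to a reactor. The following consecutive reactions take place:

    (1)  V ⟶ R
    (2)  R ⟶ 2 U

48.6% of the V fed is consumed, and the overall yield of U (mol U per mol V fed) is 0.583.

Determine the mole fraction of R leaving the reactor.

0.151

Conversion of V: V consumed = 1ξ₁ = 0.486 × 161 → ξ₁ = 78.25 kmol.
Yield of U: 2ξ₂ / 161 = 0.583 → ξ₂ = 46.93 kmol.
Outlet amounts (n = n₀ + Σ ν·ξ):
  V: 161 − 1(78.25) = 82.75
  R: 0 + 1(78.25) − 1(46.93) = 31.31
  U: 0 + 2(46.93) = 93.86
Total out = 207.9 kmol; y_R = 31.31 / 207.9 = 0.1506.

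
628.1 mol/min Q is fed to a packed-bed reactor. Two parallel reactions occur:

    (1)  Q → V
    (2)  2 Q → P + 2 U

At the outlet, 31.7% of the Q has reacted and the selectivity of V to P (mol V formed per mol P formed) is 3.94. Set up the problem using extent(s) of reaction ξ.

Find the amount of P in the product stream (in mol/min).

Conversion of Q: Q consumed = 0.317 × 628.1 = 199.1 mol/min = 1ξ₁ + 2ξ₂.
Selectivity: 1ξ₁ / (1ξ₂) = 3.94 → ξ₁ = 3.94 ξ₂.
Substitute: (1·3.94 + 2) ξ₂ = 199.1 → ξ₂ = 33.52 mol/min, ξ₁ = 132.1 mol/min.
Outlet amounts (n = n₀ + Σ ν·ξ):
  Q: 628.1 − 1(132.1) − 2(33.52) = 429
  V: 0 + 1(132.1) = 132.1
  P: 0 + 1(33.52) = 33.52
  U: 0 + 2(33.52) = 67.04

33.5 mol/min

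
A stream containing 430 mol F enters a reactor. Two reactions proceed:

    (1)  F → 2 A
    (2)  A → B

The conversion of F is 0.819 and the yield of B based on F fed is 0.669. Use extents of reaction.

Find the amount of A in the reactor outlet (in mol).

417 mol

Conversion of F: F consumed = 1ξ₁ = 0.819 × 430 → ξ₁ = 352.2 mol.
Yield of B: 1ξ₂ / 430 = 0.669 → ξ₂ = 287.7 mol.
Outlet amounts (n = n₀ + Σ ν·ξ):
  F: 430 − 1(352.2) = 77.83
  A: 0 + 2(352.2) − 1(287.7) = 416.7
  B: 0 + 1(287.7) = 287.7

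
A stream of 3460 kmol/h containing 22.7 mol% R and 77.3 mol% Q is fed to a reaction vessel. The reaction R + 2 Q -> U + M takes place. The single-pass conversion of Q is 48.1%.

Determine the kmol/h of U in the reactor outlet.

Q reacted = 0.481 × 2675 = 1286 kmol/h; ν_Q = −2, so ξ = 1286/2 = 643.2 kmol/h.
Outlet amounts (n = n₀ + ν ξ):
  R: 785.4 − 1(643.2) = 142.2
  Q: 2675 − 2(643.2) = 1388
  U: 0 + 1(643.2) = 643.2
  M: 0 + 1(643.2) = 643.2

643 kmol/h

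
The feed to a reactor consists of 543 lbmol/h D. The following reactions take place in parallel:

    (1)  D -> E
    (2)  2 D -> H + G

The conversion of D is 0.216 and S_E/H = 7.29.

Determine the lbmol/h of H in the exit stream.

12.6 lbmol/h

Conversion of D: D consumed = 0.216 × 543 = 117.3 lbmol/h = 1ξ₁ + 2ξ₂.
Selectivity: 1ξ₁ / (1ξ₂) = 7.29 → ξ₁ = 7.29 ξ₂.
Substitute: (1·7.29 + 2) ξ₂ = 117.3 → ξ₂ = 12.63 lbmol/h, ξ₁ = 92.04 lbmol/h.
Outlet amounts (n = n₀ + Σ ν·ξ):
  D: 543 − 1(92.04) − 2(12.63) = 425.7
  E: 0 + 1(92.04) = 92.04
  H: 0 + 1(12.63) = 12.63
  G: 0 + 1(12.63) = 12.63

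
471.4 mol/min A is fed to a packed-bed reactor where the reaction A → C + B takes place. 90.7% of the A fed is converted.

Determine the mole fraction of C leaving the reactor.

0.476

A reacted = 0.907 × 471.4 = 427.6 mol/min; ν_A = −1, so ξ = 427.6/1 = 427.6 mol/min.
Outlet amounts (n = n₀ + ν ξ):
  A: 471.4 − 1(427.6) = 43.84
  C: 0 + 1(427.6) = 427.6
  B: 0 + 1(427.6) = 427.6
Total out = 899 mol/min; y_C = 427.6 / 899 = 0.4756.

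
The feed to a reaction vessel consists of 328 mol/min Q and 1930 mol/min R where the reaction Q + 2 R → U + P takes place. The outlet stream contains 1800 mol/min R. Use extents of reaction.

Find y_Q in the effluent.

0.12

For R: n = n₀ − 2ξ → 1800 = 1930 − 2ξ, giving ξ = 65 mol/min.
Outlet amounts (n = n₀ + ν ξ):
  Q: 328 − 1(65) = 263
  R: 1930 − 2(65) = 1800
  U: 0 + 1(65) = 65
  P: 0 + 1(65) = 65
Total out = 2193 mol/min; y_Q = 263 / 2193 = 0.1199.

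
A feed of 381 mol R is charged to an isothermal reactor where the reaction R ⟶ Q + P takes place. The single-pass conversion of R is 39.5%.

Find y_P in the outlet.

R reacted = 0.395 × 381 = 150.5 mol; ν_R = −1, so ξ = 150.5/1 = 150.5 mol.
Outlet amounts (n = n₀ + ν ξ):
  R: 381 − 1(150.5) = 230.5
  Q: 0 + 1(150.5) = 150.5
  P: 0 + 1(150.5) = 150.5
Total out = 531.5 mol; y_P = 150.5 / 531.5 = 0.2832.

0.283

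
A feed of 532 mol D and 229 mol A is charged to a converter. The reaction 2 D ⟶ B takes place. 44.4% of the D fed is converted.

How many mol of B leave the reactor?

118 mol

D reacted = 0.444 × 532 = 236.2 mol; ν_D = −2, so ξ = 236.2/2 = 118.1 mol.
Outlet amounts (n = n₀ + ν ξ):
  D: 532 − 2(118.1) = 295.8
  B: 0 + 1(118.1) = 118.1
  A: 229 (inert)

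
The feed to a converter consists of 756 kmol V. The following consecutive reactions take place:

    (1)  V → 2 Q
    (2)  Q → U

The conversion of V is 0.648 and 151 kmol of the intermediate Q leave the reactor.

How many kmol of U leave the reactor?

Conversion of V: V consumed = 1ξ₁ = 0.648 × 756 → ξ₁ = 489.9 kmol.
Q balance: n_Q = 0 + 2ξ₁ − 1ξ₂ = 151 → ξ₂ = (2·489.9 − 151)/1 = 828.8 kmol.
Outlet amounts (n = n₀ + Σ ν·ξ):
  V: 756 − 1(489.9) = 266.1
  Q: 0 + 2(489.9) − 1(828.8) = 151
  U: 0 + 1(828.8) = 828.8

829 kmol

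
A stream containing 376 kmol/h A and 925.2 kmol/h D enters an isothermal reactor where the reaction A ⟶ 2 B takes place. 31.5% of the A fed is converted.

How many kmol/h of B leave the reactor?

237 kmol/h

A reacted = 0.315 × 376 = 118.4 kmol/h; ν_A = −1, so ξ = 118.4/1 = 118.4 kmol/h.
Outlet amounts (n = n₀ + ν ξ):
  A: 376 − 1(118.4) = 257.6
  B: 0 + 2(118.4) = 236.9
  D: 925.2 (inert)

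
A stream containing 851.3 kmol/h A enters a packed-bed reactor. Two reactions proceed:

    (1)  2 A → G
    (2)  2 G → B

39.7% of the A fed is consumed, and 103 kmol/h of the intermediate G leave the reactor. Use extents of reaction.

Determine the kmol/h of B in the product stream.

Conversion of A: A consumed = 2ξ₁ = 0.397 × 851.3 → ξ₁ = 169 kmol/h.
G balance: n_G = 0 + 1ξ₁ − 2ξ₂ = 103 → ξ₂ = (1·169 − 103)/2 = 32.99 kmol/h.
Outlet amounts (n = n₀ + Σ ν·ξ):
  A: 851.3 − 2(169) = 513.3
  G: 0 + 1(169) − 2(32.99) = 103
  B: 0 + 1(32.99) = 32.99

33 kmol/h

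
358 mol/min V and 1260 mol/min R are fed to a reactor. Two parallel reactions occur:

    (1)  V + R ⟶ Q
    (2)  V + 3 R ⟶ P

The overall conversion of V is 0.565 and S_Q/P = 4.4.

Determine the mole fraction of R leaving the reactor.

0.733

Conversion of V: V consumed = 0.565 × 358 = 202.3 mol/min = 1ξ₁ + 1ξ₂.
Selectivity: 1ξ₁ / (1ξ₂) = 4.4 → ξ₁ = 4.4 ξ₂.
Substitute: (1·4.4 + 1) ξ₂ = 202.3 → ξ₂ = 37.46 mol/min, ξ₁ = 164.8 mol/min.
Outlet amounts (n = n₀ + Σ ν·ξ):
  V: 358 − 1(164.8) − 1(37.46) = 155.7
  R: 1260 − 1(164.8) − 3(37.46) = 982.8
  Q: 0 + 1(164.8) = 164.8
  P: 0 + 1(37.46) = 37.46
Total out = 1341 mol/min; y_R = 982.8 / 1341 = 0.733.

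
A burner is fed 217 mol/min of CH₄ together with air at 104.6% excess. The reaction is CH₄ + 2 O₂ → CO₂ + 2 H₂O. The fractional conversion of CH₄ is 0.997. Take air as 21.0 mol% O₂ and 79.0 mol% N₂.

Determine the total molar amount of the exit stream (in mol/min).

Stoichiometric O₂ = 2 × 217 = 434 mol/min; O₂ fed = 434 × 2.046 = 888 mol/min.
N₂ fed = 888 × 79/21 = 3340 mol/min.
Fuel reacted = 0.997 × 217 → ξ = 216.3 mol/min.
Outlet (n = n₀ + ν ξ):
  CH₄: 217 − 1(216.3) = 0.651
  O₂: 888 − 2(216.3) = 455.3
  N₂: 3340 (inert)
  CO₂: 0 + 1(216.3) = 216.3
  H₂O: 0 + 2(216.3) = 432.7
Total out = 0.651 + 455.3 + 3340 + 216.3 + 432.7 = 4445 mol/min.

4450 mol/min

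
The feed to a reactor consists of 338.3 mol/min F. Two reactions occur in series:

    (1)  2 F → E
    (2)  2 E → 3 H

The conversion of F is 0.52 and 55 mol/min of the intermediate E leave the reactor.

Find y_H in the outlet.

Conversion of F: F consumed = 2ξ₁ = 0.52 × 338.3 → ξ₁ = 87.96 mol/min.
E balance: n_E = 0 + 1ξ₁ − 2ξ₂ = 55 → ξ₂ = (1·87.96 − 55)/2 = 16.48 mol/min.
Outlet amounts (n = n₀ + Σ ν·ξ):
  F: 338.3 − 2(87.96) = 162.4
  E: 0 + 1(87.96) − 2(16.48) = 55
  H: 0 + 3(16.48) = 49.44
Total out = 266.8 mol/min; y_H = 49.44 / 266.8 = 0.1853.

0.185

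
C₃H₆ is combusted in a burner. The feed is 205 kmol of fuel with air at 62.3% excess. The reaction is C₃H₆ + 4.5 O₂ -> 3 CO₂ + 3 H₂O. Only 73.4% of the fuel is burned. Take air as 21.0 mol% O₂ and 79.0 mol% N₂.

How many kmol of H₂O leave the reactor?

Stoichiometric O₂ = 4.5 × 205 = 922.5 kmol; O₂ fed = 922.5 × 1.623 = 1497 kmol.
N₂ fed = 1497 × 79/21 = 5632 kmol.
Fuel reacted = 0.734 × 205 → ξ = 150.5 kmol.
Outlet (n = n₀ + ν ξ):
  C₃H₆: 205 − 1(150.5) = 54.53
  O₂: 1497 − 4.5(150.5) = 820.1
  N₂: 5632 (inert)
  CO₂: 0 + 3(150.5) = 451.4
  H₂O: 0 + 3(150.5) = 451.4

451 kmol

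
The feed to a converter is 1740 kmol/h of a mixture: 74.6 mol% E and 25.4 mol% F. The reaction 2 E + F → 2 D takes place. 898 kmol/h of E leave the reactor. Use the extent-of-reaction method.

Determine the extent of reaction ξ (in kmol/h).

For E: n = n₀ − 2ξ → 898 = 1298 − 2ξ, giving ξ = 200 kmol/h.
Outlet amounts (n = n₀ + ν ξ):
  E: 1298 − 2(200) = 898
  F: 442 − 1(200) = 241.9
  D: 0 + 2(200) = 400

ξ = 200 kmol/h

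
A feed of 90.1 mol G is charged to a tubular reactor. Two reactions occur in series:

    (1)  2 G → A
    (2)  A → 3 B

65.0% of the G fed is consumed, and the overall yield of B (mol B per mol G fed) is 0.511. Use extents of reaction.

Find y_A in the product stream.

0.152

Conversion of G: G consumed = 2ξ₁ = 0.65 × 90.1 → ξ₁ = 29.28 mol.
Yield of B: 3ξ₂ / 90.1 = 0.511 → ξ₂ = 15.35 mol.
Outlet amounts (n = n₀ + Σ ν·ξ):
  G: 90.1 − 2(29.28) = 31.53
  A: 0 + 1(29.28) − 1(15.35) = 13.94
  B: 0 + 3(15.35) = 46.04
Total out = 91.51 mol; y_A = 13.94 / 91.51 = 0.1523.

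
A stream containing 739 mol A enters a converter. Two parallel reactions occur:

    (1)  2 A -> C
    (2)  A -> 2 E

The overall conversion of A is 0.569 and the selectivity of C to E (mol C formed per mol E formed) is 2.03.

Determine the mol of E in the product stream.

92.2 mol

Conversion of A: A consumed = 0.569 × 739 = 420.5 mol = 2ξ₁ + 1ξ₂.
Selectivity: 1ξ₁ / (2ξ₂) = 2.03 → ξ₁ = 4.06 ξ₂.
Substitute: (2·4.06 + 1) ξ₂ = 420.5 → ξ₂ = 46.11 mol, ξ₁ = 187.2 mol.
Outlet amounts (n = n₀ + Σ ν·ξ):
  A: 739 − 2(187.2) − 1(46.11) = 318.5
  C: 0 + 1(187.2) = 187.2
  E: 0 + 2(46.11) = 92.21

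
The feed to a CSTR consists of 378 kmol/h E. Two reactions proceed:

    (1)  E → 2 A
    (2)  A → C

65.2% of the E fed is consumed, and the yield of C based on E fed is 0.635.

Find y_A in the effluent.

0.405

Conversion of E: E consumed = 1ξ₁ = 0.652 × 378 → ξ₁ = 246.5 kmol/h.
Yield of C: 1ξ₂ / 378 = 0.635 → ξ₂ = 240 kmol/h.
Outlet amounts (n = n₀ + Σ ν·ξ):
  E: 378 − 1(246.5) = 131.5
  A: 0 + 2(246.5) − 1(240) = 252.9
  C: 0 + 1(240) = 240
Total out = 624.5 kmol/h; y_A = 252.9 / 624.5 = 0.405.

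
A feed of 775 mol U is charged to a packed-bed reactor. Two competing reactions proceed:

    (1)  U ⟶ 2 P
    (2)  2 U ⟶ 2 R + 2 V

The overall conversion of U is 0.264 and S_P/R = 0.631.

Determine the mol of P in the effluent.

98.1 mol

Conversion of U: U consumed = 0.264 × 775 = 204.6 mol = 1ξ₁ + 2ξ₂.
Selectivity: 2ξ₁ / (2ξ₂) = 0.631 → ξ₁ = 0.631 ξ₂.
Substitute: (1·0.631 + 2) ξ₂ = 204.6 → ξ₂ = 77.77 mol, ξ₁ = 49.07 mol.
Outlet amounts (n = n₀ + Σ ν·ξ):
  U: 775 − 1(49.07) − 2(77.77) = 570.4
  P: 0 + 2(49.07) = 98.14
  R: 0 + 2(77.77) = 155.5
  V: 0 + 2(77.77) = 155.5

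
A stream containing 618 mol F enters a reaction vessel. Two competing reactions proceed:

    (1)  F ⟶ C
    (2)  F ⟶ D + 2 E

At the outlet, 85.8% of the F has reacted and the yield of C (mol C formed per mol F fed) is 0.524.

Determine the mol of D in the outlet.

206 mol

Yield of C: 1ξ₁ / 618 = 0.524 → ξ₁ = 323.8 mol.
Conversion of F: 1ξ₁ + 1ξ₂ = 0.858 × 618 = 530.2 → ξ₂ = 206.4 mol.
Outlet amounts (n = n₀ + Σ ν·ξ):
  F: 618 − 1(323.8) − 1(206.4) = 87.76
  C: 0 + 1(323.8) = 323.8
  D: 0 + 1(206.4) = 206.4
  E: 0 + 2(206.4) = 412.8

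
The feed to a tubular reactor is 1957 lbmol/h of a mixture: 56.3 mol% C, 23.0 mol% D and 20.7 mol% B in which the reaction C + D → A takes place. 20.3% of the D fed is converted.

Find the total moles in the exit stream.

D reacted = 0.203 × 450.1 = 91.37 lbmol/h; ν_D = −1, so ξ = 91.37/1 = 91.37 lbmol/h.
Outlet amounts (n = n₀ + ν ξ):
  C: 1102 − 1(91.37) = 1010
  D: 450.1 − 1(91.37) = 358.7
  A: 0 + 1(91.37) = 91.37
  B: 405.1 (inert)
Total out = 1010 + 358.7 + 91.37 + 405.1 = 1866 lbmol/h.

1870 lbmol/h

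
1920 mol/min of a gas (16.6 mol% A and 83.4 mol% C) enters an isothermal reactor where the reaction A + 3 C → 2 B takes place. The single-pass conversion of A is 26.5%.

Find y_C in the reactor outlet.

0.77

A reacted = 0.265 × 318.7 = 84.46 mol/min; ν_A = −1, so ξ = 84.46/1 = 84.46 mol/min.
Outlet amounts (n = n₀ + ν ξ):
  A: 318.7 − 1(84.46) = 234.3
  C: 1601 − 3(84.46) = 1348
  B: 0 + 2(84.46) = 168.9
Total out = 1751 mol/min; y_C = 1348 / 1751 = 0.7698.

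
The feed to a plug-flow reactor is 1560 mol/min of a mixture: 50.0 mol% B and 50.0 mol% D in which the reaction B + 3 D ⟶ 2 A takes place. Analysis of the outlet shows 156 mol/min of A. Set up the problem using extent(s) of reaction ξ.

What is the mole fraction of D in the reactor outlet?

For A: n = n₀ + 2ξ → 156 = 0 + 2ξ, giving ξ = 78 mol/min.
Outlet amounts (n = n₀ + ν ξ):
  B: 780 − 1(78) = 702
  D: 780 − 3(78) = 546
  A: 0 + 2(78) = 156
Total out = 1404 mol/min; y_D = 546 / 1404 = 0.3889.

0.389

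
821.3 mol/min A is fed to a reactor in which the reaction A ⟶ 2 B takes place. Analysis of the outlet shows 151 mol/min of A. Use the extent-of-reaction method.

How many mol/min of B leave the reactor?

1340 mol/min

For A: n = n₀ − 1ξ → 151 = 821.3 − 1ξ, giving ξ = 670.3 mol/min.
Outlet amounts (n = n₀ + ν ξ):
  A: 821.3 − 1(670.3) = 151
  B: 0 + 2(670.3) = 1341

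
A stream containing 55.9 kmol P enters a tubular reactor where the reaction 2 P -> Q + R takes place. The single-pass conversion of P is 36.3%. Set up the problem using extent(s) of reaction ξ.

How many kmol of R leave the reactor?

10.1 kmol

P reacted = 0.363 × 55.9 = 20.29 kmol; ν_P = −2, so ξ = 20.29/2 = 10.15 kmol.
Outlet amounts (n = n₀ + ν ξ):
  P: 55.9 − 2(10.15) = 35.61
  Q: 0 + 1(10.15) = 10.15
  R: 0 + 1(10.15) = 10.15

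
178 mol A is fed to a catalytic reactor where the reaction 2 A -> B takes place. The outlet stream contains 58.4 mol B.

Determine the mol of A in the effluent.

For B: n = n₀ + 1ξ → 58.4 = 0 + 1ξ, giving ξ = 58.4 mol.
Outlet amounts (n = n₀ + ν ξ):
  A: 178 − 2(58.4) = 61.2
  B: 0 + 1(58.4) = 58.4

61.2 mol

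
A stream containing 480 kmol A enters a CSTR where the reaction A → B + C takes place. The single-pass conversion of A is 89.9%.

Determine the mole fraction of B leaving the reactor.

A reacted = 0.899 × 480 = 431.5 kmol; ν_A = −1, so ξ = 431.5/1 = 431.5 kmol.
Outlet amounts (n = n₀ + ν ξ):
  A: 480 − 1(431.5) = 48.48
  B: 0 + 1(431.5) = 431.5
  C: 0 + 1(431.5) = 431.5
Total out = 911.5 kmol; y_B = 431.5 / 911.5 = 0.4734.

0.473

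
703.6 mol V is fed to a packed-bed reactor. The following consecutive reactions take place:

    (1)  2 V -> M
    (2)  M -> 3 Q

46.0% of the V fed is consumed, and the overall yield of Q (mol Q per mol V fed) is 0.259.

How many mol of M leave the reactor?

Conversion of V: V consumed = 2ξ₁ = 0.46 × 703.6 → ξ₁ = 161.8 mol.
Yield of Q: 3ξ₂ / 703.6 = 0.259 → ξ₂ = 60.74 mol.
Outlet amounts (n = n₀ + Σ ν·ξ):
  V: 703.6 − 2(161.8) = 379.9
  M: 0 + 1(161.8) − 1(60.74) = 101.1
  Q: 0 + 3(60.74) = 182.2

101 mol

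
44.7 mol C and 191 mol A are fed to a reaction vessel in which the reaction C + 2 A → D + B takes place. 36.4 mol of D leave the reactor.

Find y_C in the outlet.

For D: n = n₀ + 1ξ → 36.4 = 0 + 1ξ, giving ξ = 36.4 mol.
Outlet amounts (n = n₀ + ν ξ):
  C: 44.7 − 1(36.4) = 8.3
  A: 191 − 2(36.4) = 118.2
  D: 0 + 1(36.4) = 36.4
  B: 0 + 1(36.4) = 36.4
Total out = 199.3 mol; y_C = 8.3 / 199.3 = 0.04165.

0.0416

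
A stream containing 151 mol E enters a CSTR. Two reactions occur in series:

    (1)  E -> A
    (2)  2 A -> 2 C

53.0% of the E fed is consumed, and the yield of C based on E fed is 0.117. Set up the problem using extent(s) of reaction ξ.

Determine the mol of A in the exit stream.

62.4 mol

Conversion of E: E consumed = 1ξ₁ = 0.53 × 151 → ξ₁ = 80.03 mol.
Yield of C: 2ξ₂ / 151 = 0.117 → ξ₂ = 8.834 mol.
Outlet amounts (n = n₀ + Σ ν·ξ):
  E: 151 − 1(80.03) = 70.97
  A: 0 + 1(80.03) − 2(8.834) = 62.36
  C: 0 + 2(8.834) = 17.67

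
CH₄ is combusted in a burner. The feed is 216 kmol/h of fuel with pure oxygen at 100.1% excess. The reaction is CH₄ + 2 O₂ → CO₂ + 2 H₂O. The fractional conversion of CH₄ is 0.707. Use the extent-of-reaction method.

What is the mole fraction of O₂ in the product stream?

0.517

Stoichiometric O₂ = 2 × 216 = 432 kmol/h; O₂ fed = 432 × 2.001 = 864.4 kmol/h.
Fuel reacted = 0.707 × 216 → ξ = 152.7 kmol/h.
Outlet (n = n₀ + ν ξ):
  CH₄: 216 − 1(152.7) = 63.29
  O₂: 864.4 − 2(152.7) = 559
  CO₂: 0 + 1(152.7) = 152.7
  H₂O: 0 + 2(152.7) = 305.4
Total out = 1080 kmol/h; y_O₂ = 559 / 1080 = 0.5174.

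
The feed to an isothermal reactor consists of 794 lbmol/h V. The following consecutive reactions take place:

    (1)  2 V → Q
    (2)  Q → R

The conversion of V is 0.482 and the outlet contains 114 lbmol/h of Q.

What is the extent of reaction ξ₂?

ξ₂ = 77.4 lbmol/h

Conversion of V: V consumed = 2ξ₁ = 0.482 × 794 → ξ₁ = 191.4 lbmol/h.
Q balance: n_Q = 0 + 1ξ₁ − 1ξ₂ = 114 → ξ₂ = (1·191.4 − 114)/1 = 77.35 lbmol/h.
Outlet amounts (n = n₀ + Σ ν·ξ):
  V: 794 − 2(191.4) = 411.3
  Q: 0 + 1(191.4) − 1(77.35) = 114
  R: 0 + 1(77.35) = 77.35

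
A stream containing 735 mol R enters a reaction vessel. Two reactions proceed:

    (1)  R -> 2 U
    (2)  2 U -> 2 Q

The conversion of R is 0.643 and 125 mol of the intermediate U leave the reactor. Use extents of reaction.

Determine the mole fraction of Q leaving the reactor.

Conversion of R: R consumed = 1ξ₁ = 0.643 × 735 → ξ₁ = 472.6 mol.
U balance: n_U = 0 + 2ξ₁ − 2ξ₂ = 125 → ξ₂ = (2·472.6 − 125)/2 = 410.1 mol.
Outlet amounts (n = n₀ + Σ ν·ξ):
  R: 735 − 1(472.6) = 262.4
  U: 0 + 2(472.6) − 2(410.1) = 125
  Q: 0 + 2(410.1) = 820.2
Total out = 1208 mol; y_Q = 820.2 / 1208 = 0.6792.

0.679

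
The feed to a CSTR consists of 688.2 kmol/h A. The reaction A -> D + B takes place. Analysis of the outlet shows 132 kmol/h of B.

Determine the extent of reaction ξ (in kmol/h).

ξ = 132 kmol/h

For B: n = n₀ + 1ξ → 132 = 0 + 1ξ, giving ξ = 132 kmol/h.
Outlet amounts (n = n₀ + ν ξ):
  A: 688.2 − 1(132) = 556.2
  D: 0 + 1(132) = 132
  B: 0 + 1(132) = 132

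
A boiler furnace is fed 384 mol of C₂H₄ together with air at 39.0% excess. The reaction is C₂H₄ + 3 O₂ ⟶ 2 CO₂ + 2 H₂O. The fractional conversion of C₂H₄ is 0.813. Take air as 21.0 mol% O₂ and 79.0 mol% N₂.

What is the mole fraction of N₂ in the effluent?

0.752

Stoichiometric O₂ = 3 × 384 = 1152 mol; O₂ fed = 1152 × 1.390 = 1601 mol.
N₂ fed = 1601 × 79/21 = 6024 mol.
Fuel reacted = 0.813 × 384 → ξ = 312.2 mol.
Outlet (n = n₀ + ν ξ):
  C₂H₄: 384 − 1(312.2) = 71.81
  O₂: 1601 − 3(312.2) = 664.7
  N₂: 6024 (inert)
  CO₂: 0 + 2(312.2) = 624.4
  H₂O: 0 + 2(312.2) = 624.4
Total out = 8009 mol; y_N₂ = 6024 / 8009 = 0.7521.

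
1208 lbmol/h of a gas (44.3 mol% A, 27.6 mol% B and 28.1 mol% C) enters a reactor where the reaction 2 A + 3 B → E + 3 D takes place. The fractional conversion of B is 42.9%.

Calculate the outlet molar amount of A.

440 lbmol/h

B reacted = 0.429 × 333.4 = 143 lbmol/h; ν_B = −3, so ξ = 143/3 = 47.68 lbmol/h.
Outlet amounts (n = n₀ + ν ξ):
  A: 535.1 − 2(47.68) = 439.8
  B: 333.4 − 3(47.68) = 190.4
  E: 0 + 1(47.68) = 47.68
  D: 0 + 3(47.68) = 143
  C: 339.4 (inert)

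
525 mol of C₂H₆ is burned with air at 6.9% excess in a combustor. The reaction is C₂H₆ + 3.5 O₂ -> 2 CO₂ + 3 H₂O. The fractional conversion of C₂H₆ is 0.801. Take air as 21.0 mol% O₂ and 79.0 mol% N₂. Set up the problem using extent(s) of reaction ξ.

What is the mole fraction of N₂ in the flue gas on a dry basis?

0.837

Stoichiometric O₂ = 3.5 × 525 = 1838 mol; O₂ fed = 1838 × 1.069 = 1964 mol.
N₂ fed = 1964 × 79/21 = 7389 mol.
Fuel reacted = 0.801 × 525 → ξ = 420.5 mol.
Outlet (n = n₀ + ν ξ):
  C₂H₆: 525 − 1(420.5) = 104.5
  O₂: 1964 − 3.5(420.5) = 492.4
  N₂: 7389 (inert)
  CO₂: 0 + 2(420.5) = 841.1
  H₂O: 0 + 3(420.5) = 1262
Dry total = 8827 mol; y_N₂ (dry) = 7389 / 8827 = 0.8371.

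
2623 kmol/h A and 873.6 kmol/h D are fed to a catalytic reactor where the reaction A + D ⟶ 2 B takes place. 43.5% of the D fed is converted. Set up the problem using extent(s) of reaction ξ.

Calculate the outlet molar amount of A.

D reacted = 0.435 × 873.6 = 380 kmol/h; ν_D = −1, so ξ = 380/1 = 380 kmol/h.
Outlet amounts (n = n₀ + ν ξ):
  A: 2623 − 1(380) = 2243
  D: 873.6 − 1(380) = 493.6
  B: 0 + 2(380) = 760

2240 kmol/h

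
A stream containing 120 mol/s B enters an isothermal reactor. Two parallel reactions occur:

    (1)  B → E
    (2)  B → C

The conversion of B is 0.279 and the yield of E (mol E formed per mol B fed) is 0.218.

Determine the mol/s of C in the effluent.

Yield of E: 1ξ₁ / 120 = 0.218 → ξ₁ = 26.16 mol/s.
Conversion of B: 1ξ₁ + 1ξ₂ = 0.279 × 120 = 33.48 → ξ₂ = 7.32 mol/s.
Outlet amounts (n = n₀ + Σ ν·ξ):
  B: 120 − 1(26.16) − 1(7.32) = 86.52
  E: 0 + 1(26.16) = 26.16
  C: 0 + 1(7.32) = 7.32

7.32 mol/s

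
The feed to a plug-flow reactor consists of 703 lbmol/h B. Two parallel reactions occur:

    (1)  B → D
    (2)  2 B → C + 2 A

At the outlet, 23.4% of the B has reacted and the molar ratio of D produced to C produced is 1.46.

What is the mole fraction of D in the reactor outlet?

0.0925

Conversion of B: B consumed = 0.234 × 703 = 164.5 lbmol/h = 1ξ₁ + 2ξ₂.
Selectivity: 1ξ₁ / (1ξ₂) = 1.46 → ξ₁ = 1.46 ξ₂.
Substitute: (1·1.46 + 2) ξ₂ = 164.5 → ξ₂ = 47.54 lbmol/h, ξ₁ = 69.41 lbmol/h.
Outlet amounts (n = n₀ + Σ ν·ξ):
  B: 703 − 1(69.41) − 2(47.54) = 538.5
  D: 0 + 1(69.41) = 69.41
  C: 0 + 1(47.54) = 47.54
  A: 0 + 2(47.54) = 95.09
Total out = 750.5 lbmol/h; y_D = 69.41 / 750.5 = 0.09249.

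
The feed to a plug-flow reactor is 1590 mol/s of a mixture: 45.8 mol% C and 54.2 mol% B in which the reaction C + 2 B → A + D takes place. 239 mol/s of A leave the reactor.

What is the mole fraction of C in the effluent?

0.362

For A: n = n₀ + 1ξ → 239 = 0 + 1ξ, giving ξ = 239 mol/s.
Outlet amounts (n = n₀ + ν ξ):
  C: 728.2 − 1(239) = 489.2
  B: 861.8 − 2(239) = 383.8
  A: 0 + 1(239) = 239
  D: 0 + 1(239) = 239
Total out = 1351 mol/s; y_C = 489.2 / 1351 = 0.3621.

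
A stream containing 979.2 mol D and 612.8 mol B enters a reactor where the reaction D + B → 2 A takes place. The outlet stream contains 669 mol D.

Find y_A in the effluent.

For D: n = n₀ − 1ξ → 669 = 979.2 − 1ξ, giving ξ = 310.2 mol.
Outlet amounts (n = n₀ + ν ξ):
  D: 979.2 − 1(310.2) = 669
  B: 612.8 − 1(310.2) = 302.6
  A: 0 + 2(310.2) = 620.4
Total out = 1592 mol; y_A = 620.4 / 1592 = 0.3897.

0.39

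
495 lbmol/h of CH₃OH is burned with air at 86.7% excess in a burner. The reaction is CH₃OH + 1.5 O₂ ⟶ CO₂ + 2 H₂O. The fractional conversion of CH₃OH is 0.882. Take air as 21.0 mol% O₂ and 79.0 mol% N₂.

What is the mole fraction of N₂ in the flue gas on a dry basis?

Stoichiometric O₂ = 1.5 × 495 = 742.5 lbmol/h; O₂ fed = 742.5 × 1.867 = 1386 lbmol/h.
N₂ fed = 1386 × 79/21 = 5215 lbmol/h.
Fuel reacted = 0.882 × 495 → ξ = 436.6 lbmol/h.
Outlet (n = n₀ + ν ξ):
  CH₃OH: 495 − 1(436.6) = 58.41
  O₂: 1386 − 1.5(436.6) = 731.4
  N₂: 5215 (inert)
  CO₂: 0 + 1(436.6) = 436.6
  H₂O: 0 + 2(436.6) = 873.2
Dry total = 6441 lbmol/h; y_N₂ (dry) = 5215 / 6441 = 0.8096.

0.81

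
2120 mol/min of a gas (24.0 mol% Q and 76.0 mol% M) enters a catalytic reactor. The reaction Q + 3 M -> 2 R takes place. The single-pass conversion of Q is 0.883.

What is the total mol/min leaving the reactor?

1220 mol/min

Q reacted = 0.883 × 508.8 = 449.3 mol/min; ν_Q = −1, so ξ = 449.3/1 = 449.3 mol/min.
Outlet amounts (n = n₀ + ν ξ):
  Q: 508.8 − 1(449.3) = 59.53
  M: 1611 − 3(449.3) = 263.4
  R: 0 + 2(449.3) = 898.5
Total out = 59.53 + 263.4 + 898.5 = 1221 mol/min.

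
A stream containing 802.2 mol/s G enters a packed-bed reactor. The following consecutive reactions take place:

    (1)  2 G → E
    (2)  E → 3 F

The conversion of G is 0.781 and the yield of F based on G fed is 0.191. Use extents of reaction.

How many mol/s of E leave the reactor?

Conversion of G: G consumed = 2ξ₁ = 0.781 × 802.2 → ξ₁ = 313.3 mol/s.
Yield of F: 3ξ₂ / 802.2 = 0.191 → ξ₂ = 51.07 mol/s.
Outlet amounts (n = n₀ + Σ ν·ξ):
  G: 802.2 − 2(313.3) = 175.7
  E: 0 + 1(313.3) − 1(51.07) = 262.2
  F: 0 + 3(51.07) = 153.2

262 mol/s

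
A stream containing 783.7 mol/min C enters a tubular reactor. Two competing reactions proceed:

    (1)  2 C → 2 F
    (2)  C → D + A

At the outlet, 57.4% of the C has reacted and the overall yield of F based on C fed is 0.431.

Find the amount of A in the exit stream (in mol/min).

Yield of F: 2ξ₁ / 783.7 = 0.431 → ξ₁ = 168.9 mol/min.
Conversion of C: 2ξ₁ + 1ξ₂ = 0.574 × 783.7 = 449.8 → ξ₂ = 112.1 mol/min.
Outlet amounts (n = n₀ + Σ ν·ξ):
  C: 783.7 − 2(168.9) − 1(112.1) = 333.9
  F: 0 + 2(168.9) = 337.8
  D: 0 + 1(112.1) = 112.1
  A: 0 + 1(112.1) = 112.1

112 mol/min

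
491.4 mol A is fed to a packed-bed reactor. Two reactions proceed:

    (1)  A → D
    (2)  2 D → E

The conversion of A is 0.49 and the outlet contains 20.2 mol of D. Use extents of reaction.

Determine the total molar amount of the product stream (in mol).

381 mol

Conversion of A: A consumed = 1ξ₁ = 0.49 × 491.4 → ξ₁ = 240.8 mol.
D balance: n_D = 0 + 1ξ₁ − 2ξ₂ = 20.2 → ξ₂ = (1·240.8 − 20.2)/2 = 110.3 mol.
Outlet amounts (n = n₀ + Σ ν·ξ):
  A: 491.4 − 1(240.8) = 250.6
  D: 0 + 1(240.8) − 2(110.3) = 20.2
  E: 0 + 1(110.3) = 110.3
Total out = 250.6 + 20.2 + 110.3 = 381.1 mol.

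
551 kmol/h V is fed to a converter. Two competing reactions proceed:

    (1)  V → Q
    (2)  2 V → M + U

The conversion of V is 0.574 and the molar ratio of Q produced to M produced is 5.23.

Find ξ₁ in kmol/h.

ξ₁ = 229 kmol/h

Conversion of V: V consumed = 0.574 × 551 = 316.3 kmol/h = 1ξ₁ + 2ξ₂.
Selectivity: 1ξ₁ / (1ξ₂) = 5.23 → ξ₁ = 5.23 ξ₂.
Substitute: (1·5.23 + 2) ξ₂ = 316.3 → ξ₂ = 43.74 kmol/h, ξ₁ = 228.8 kmol/h.
Outlet amounts (n = n₀ + Σ ν·ξ):
  V: 551 − 1(228.8) − 2(43.74) = 234.7
  Q: 0 + 1(228.8) = 228.8
  M: 0 + 1(43.74) = 43.74
  U: 0 + 1(43.74) = 43.74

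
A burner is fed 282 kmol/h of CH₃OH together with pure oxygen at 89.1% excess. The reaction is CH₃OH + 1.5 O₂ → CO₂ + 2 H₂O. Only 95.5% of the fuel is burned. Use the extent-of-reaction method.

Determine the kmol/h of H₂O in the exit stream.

Stoichiometric O₂ = 1.5 × 282 = 423 kmol/h; O₂ fed = 423 × 1.891 = 799.9 kmol/h.
Fuel reacted = 0.955 × 282 → ξ = 269.3 kmol/h.
Outlet (n = n₀ + ν ξ):
  CH₃OH: 282 − 1(269.3) = 12.69
  O₂: 799.9 − 1.5(269.3) = 395.9
  CO₂: 0 + 1(269.3) = 269.3
  H₂O: 0 + 2(269.3) = 538.6

539 kmol/h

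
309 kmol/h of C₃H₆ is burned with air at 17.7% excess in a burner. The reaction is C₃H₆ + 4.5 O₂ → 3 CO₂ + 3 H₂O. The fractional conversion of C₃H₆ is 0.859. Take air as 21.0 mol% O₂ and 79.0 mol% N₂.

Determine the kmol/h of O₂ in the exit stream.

Stoichiometric O₂ = 4.5 × 309 = 1390 kmol/h; O₂ fed = 1390 × 1.177 = 1637 kmol/h.
N₂ fed = 1637 × 79/21 = 6157 kmol/h.
Fuel reacted = 0.859 × 309 → ξ = 265.4 kmol/h.
Outlet (n = n₀ + ν ξ):
  C₃H₆: 309 − 1(265.4) = 43.57
  O₂: 1637 − 4.5(265.4) = 442.2
  N₂: 6157 (inert)
  CO₂: 0 + 3(265.4) = 796.3
  H₂O: 0 + 3(265.4) = 796.3

442 kmol/h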